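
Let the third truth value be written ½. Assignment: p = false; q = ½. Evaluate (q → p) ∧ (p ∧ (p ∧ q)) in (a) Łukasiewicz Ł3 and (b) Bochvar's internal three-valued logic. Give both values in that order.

In Łukasiewicz Ł3: q → p = ½ → false = ½  [min(1, 1−½+0)]
p ∧ q = false ∧ ½ = false
p ∧ (p ∧ q) = false ∧ false = false
(q → p) ∧ (p ∧ (p ∧ q)) = ½ ∧ false = false
In Bochvar's internal three-valued logic: q → p = ½ → false = ½  [any arg is the third value ⇒ result is the third value]
p ∧ q = false ∧ ½ = ½
p ∧ (p ∧ q) = false ∧ ½ = ½
(q → p) ∧ (p ∧ (p ∧ q)) = ½ ∧ ½ = ½
They differ because Łukasiewicz Ł3 and Bochvar's internal three-valued logic treat ½ differently under the binary connectives.

false; ½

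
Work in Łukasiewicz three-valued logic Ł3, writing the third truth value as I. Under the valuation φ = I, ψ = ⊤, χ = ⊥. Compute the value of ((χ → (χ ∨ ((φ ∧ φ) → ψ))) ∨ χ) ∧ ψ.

φ ∧ φ = I ∧ I = I
(φ ∧ φ) → ψ = I → ⊤ = ⊤
χ ∨ ((φ ∧ φ) → ψ) = ⊥ ∨ ⊤ = ⊤
χ → (χ ∨ ((φ ∧ φ) → ψ)) = ⊥ → ⊤ = ⊤
(χ → (χ ∨ ((φ ∧ φ) → ψ))) ∨ χ = ⊤ ∨ ⊥ = ⊤
((χ → (χ ∨ ((φ ∧ φ) → ψ))) ∨ χ) ∧ ψ = ⊤ ∧ ⊤ = ⊤

⊤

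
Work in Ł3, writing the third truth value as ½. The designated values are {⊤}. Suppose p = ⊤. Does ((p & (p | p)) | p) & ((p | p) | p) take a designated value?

p | p = ⊤ | ⊤ = ⊤
p & (p | p) = ⊤ & ⊤ = ⊤
(p & (p | p)) | p = ⊤ | ⊤ = ⊤
p | p = ⊤ | ⊤ = ⊤
(p | p) | p = ⊤ | ⊤ = ⊤
((p & (p | p)) | p) & ((p | p) | p) = ⊤ & ⊤ = ⊤
⊤ ∈ {⊤}.

Yes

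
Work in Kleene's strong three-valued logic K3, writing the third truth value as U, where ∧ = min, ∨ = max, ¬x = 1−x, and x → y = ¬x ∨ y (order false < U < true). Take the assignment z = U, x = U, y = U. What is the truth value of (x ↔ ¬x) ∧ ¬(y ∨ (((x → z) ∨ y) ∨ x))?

¬x = ¬U = U
x ↔ ¬x = U ↔ U = U
x → z = U → U = U  [¬U ∨ U]
(x → z) ∨ y = U ∨ U = U
((x → z) ∨ y) ∨ x = U ∨ U = U
y ∨ (((x → z) ∨ y) ∨ x) = U ∨ U = U
¬(y ∨ (((x → z) ∨ y) ∨ x)) = ¬U = U
(x ↔ ¬x) ∧ ¬(y ∨ (((x → z) ∨ y) ∨ x)) = U ∧ U = U

U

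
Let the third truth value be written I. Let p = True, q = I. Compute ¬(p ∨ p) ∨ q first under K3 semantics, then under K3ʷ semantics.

In K3: p ∨ p = True ∨ True = True
¬(p ∨ p) = ¬True = False
¬(p ∨ p) ∨ q = False ∨ I = I
In K3ʷ: p ∨ p = True ∨ True = True
¬(p ∨ p) = ¬True = False
¬(p ∨ p) ∨ q = False ∨ I = I

I; I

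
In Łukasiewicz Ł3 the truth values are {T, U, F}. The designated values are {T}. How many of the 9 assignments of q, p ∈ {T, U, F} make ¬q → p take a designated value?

Of the 9 assignments, 6 give a value in {T}.

6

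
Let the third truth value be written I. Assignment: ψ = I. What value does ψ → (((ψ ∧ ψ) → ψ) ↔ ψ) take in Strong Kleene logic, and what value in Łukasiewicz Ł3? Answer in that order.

I; true

In Strong Kleene logic: ψ ∧ ψ = I ∧ I = I
(ψ ∧ ψ) → ψ = I → I = I
((ψ ∧ ψ) → ψ) ↔ ψ = I ↔ I = I
ψ → (((ψ ∧ ψ) → ψ) ↔ ψ) = I → I = I
In Łukasiewicz Ł3: ψ ∧ ψ = I ∧ I = I
(ψ ∧ ψ) → ψ = I → I = true  [min(1, 1−½+½)]
((ψ ∧ ψ) → ψ) ↔ ψ = true ↔ I = I
ψ → (((ψ ∧ ψ) → ψ) ↔ ψ) = I → I = true
They differ because Strong Kleene logic and Łukasiewicz Ł3 treat I differently under implication.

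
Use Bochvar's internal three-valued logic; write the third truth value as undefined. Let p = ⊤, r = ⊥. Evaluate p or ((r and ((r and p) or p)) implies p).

⊤

r and p = ⊥ and ⊤ = ⊥
(r and p) or p = ⊥ or ⊤ = ⊤
r and ((r and p) or p) = ⊥ and ⊤ = ⊥
(r and ((r and p) or p)) implies p = ⊥ implies ⊤ = ⊤
p or ((r and ((r and p) or p)) implies p) = ⊤ or ⊤ = ⊤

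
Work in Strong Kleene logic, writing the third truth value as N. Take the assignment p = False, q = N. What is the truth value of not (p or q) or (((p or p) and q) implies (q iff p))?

p or q = False or N = N
not (p or q) = not N = N
p or p = False or False = False
(p or p) and q = False and N = False
q iff p = N iff False = N
((p or p) and q) implies (q iff p) = False implies N = True  [not False or N]
not (p or q) or (((p or p) and q) implies (q iff p)) = N or True = True

True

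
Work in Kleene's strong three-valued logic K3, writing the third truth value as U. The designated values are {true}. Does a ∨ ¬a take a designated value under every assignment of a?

Countermodel: a=U gives U, which is not designated.

No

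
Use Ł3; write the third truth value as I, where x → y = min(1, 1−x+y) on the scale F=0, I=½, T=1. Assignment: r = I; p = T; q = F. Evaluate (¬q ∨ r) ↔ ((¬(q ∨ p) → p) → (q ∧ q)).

¬q = ¬F = T
¬q ∨ r = T ∨ I = T
q ∨ p = F ∨ T = T
¬(q ∨ p) = ¬T = F
¬(q ∨ p) → p = F → T = T
q ∧ q = F ∧ F = F
(¬(q ∨ p) → p) → (q ∧ q) = T → F = F
(¬q ∨ r) ↔ ((¬(q ∨ p) → p) → (q ∧ q)) = T ↔ F = F

F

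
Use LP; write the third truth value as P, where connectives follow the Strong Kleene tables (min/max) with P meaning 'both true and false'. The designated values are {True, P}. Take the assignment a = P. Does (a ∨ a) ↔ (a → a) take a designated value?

Yes

a ∨ a = P ∨ P = P
a → a = P → P = P
(a ∨ a) ↔ (a → a) = P ↔ P = P
P ∈ {True, P}.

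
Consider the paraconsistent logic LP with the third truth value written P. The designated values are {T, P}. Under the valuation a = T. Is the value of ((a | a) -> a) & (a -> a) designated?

Yes

a | a = T | T = T
(a | a) -> a = T -> T = T
a -> a = T -> T = T
((a | a) -> a) & (a -> a) = T & T = T
T ∈ {T, P}.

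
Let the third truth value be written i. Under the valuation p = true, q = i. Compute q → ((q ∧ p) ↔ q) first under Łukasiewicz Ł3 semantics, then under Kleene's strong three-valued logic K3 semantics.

In Łukasiewicz Ł3: q ∧ p = i ∧ true = i
(q ∧ p) ↔ q = i ↔ i = true  [1 − |½−½|]
q → ((q ∧ p) ↔ q) = i → true = true
In Kleene's strong three-valued logic K3: q ∧ p = i ∧ true = i
(q ∧ p) ↔ q = i ↔ i = i
q → ((q ∧ p) ↔ q) = i → i = i  [¬i ∨ i]
They differ because Łukasiewicz Ł3 and Kleene's strong three-valued logic K3 treat i differently under implication.

true; i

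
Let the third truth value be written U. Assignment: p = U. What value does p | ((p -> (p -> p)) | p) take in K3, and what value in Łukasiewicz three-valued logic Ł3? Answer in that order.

In K3: p -> p = U -> U = U  [~U | U]
p -> (p -> p) = U -> U = U
(p -> (p -> p)) | p = U | U = U
p | ((p -> (p -> p)) | p) = U | U = U
In Łukasiewicz three-valued logic Ł3: p -> p = U -> U = True  [min(1, 1−½+½)]
p -> (p -> p) = U -> True = True
(p -> (p -> p)) | p = True | U = True
p | ((p -> (p -> p)) | p) = U | True = True
They differ because K3 and Łukasiewicz three-valued logic Ł3 treat U differently under implication.

U; True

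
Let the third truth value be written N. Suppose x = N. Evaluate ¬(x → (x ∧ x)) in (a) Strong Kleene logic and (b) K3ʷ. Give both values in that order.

N; N

In Strong Kleene logic: x ∧ x = N ∧ N = N
x → (x ∧ x) = N → N = N  [¬N ∨ N]
¬(x → (x ∧ x)) = ¬N = N
In K3ʷ: x ∧ x = N ∧ N = N
x → (x ∧ x) = N → N = N  [any arg is the third value ⇒ result is the third value]
¬(x → (x ∧ x)) = ¬N = N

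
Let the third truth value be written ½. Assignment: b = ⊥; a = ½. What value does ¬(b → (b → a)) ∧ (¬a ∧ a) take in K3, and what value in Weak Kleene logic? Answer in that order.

In K3: b → a = ⊥ → ½ = ⊤
b → (b → a) = ⊥ → ⊤ = ⊤
¬(b → (b → a)) = ¬⊤ = ⊥
¬a = ¬½ = ½
¬a ∧ a = ½ ∧ ½ = ½
¬(b → (b → a)) ∧ (¬a ∧ a) = ⊥ ∧ ½ = ⊥
In Weak Kleene logic: b → a = ⊥ → ½ = ½  [any arg is the third value ⇒ result is the third value]
b → (b → a) = ⊥ → ½ = ½
¬(b → (b → a)) = ¬½ = ½
¬a = ¬½ = ½
¬a ∧ a = ½ ∧ ½ = ½
¬(b → (b → a)) ∧ (¬a ∧ a) = ½ ∧ ½ = ½
They differ because K3 and Weak Kleene logic treat ½ differently under the binary connectives.

⊥; ½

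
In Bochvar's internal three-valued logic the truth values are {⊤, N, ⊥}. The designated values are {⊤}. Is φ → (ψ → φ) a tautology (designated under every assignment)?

No

Countermodel: φ=⊤, ψ=N gives N, which is not designated.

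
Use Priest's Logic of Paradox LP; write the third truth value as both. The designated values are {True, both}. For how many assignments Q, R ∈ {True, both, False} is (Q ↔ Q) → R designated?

7

Of the 9 assignments, 7 give a value in {True, both}.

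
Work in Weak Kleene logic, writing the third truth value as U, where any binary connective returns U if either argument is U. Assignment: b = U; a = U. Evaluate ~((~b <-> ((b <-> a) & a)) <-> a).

~b = ~U = U
b <-> a = U <-> U = U
(b <-> a) & a = U & U = U
~b <-> ((b <-> a) & a) = U <-> U = U
(~b <-> ((b <-> a) & a)) <-> a = U <-> U = U
~((~b <-> ((b <-> a) & a)) <-> a) = ~U = U

U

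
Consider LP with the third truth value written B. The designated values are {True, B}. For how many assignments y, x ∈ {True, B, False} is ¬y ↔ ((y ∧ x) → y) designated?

Of the 9 assignments, 6 give a value in {True, B}.

6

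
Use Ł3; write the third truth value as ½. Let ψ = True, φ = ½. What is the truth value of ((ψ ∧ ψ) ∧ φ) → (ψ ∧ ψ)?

ψ ∧ ψ = True ∧ True = True
(ψ ∧ ψ) ∧ φ = True ∧ ½ = ½
ψ ∧ ψ = True ∧ True = True
((ψ ∧ ψ) ∧ φ) → (ψ ∧ ψ) = ½ → True = True  [min(1, 1−½+1)]

True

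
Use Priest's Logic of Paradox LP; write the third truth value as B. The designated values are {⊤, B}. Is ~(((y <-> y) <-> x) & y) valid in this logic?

No

Countermodel: y=⊤, x=⊤ gives ⊥, which is not designated.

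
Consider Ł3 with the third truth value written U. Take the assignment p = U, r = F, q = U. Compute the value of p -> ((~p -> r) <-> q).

~p = ~U = U
~p -> r = U -> F = U  [min(1, 1−½+0)]
(~p -> r) <-> q = U <-> U = T
p -> ((~p -> r) <-> q) = U -> T = T

T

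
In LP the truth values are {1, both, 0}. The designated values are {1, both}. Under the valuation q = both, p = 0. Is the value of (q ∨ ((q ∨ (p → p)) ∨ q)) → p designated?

No

p → p = 0 → 0 = 1
q ∨ (p → p) = both ∨ 1 = 1
(q ∨ (p → p)) ∨ q = 1 ∨ both = 1
q ∨ ((q ∨ (p → p)) ∨ q) = both ∨ 1 = 1
(q ∨ ((q ∨ (p → p)) ∨ q)) → p = 1 → 0 = 0
0 ∉ {1, both}.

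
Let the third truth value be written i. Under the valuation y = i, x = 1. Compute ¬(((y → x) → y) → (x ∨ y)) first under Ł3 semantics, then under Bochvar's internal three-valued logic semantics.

0; i

In Ł3: y → x = i → 1 = 1  [min(1, 1−½+1)]
(y → x) → y = 1 → i = i
x ∨ y = 1 ∨ i = 1
((y → x) → y) → (x ∨ y) = i → 1 = 1
¬(((y → x) → y) → (x ∨ y)) = ¬1 = 0
In Bochvar's internal three-valued logic: y → x = i → 1 = i  [any arg is the third value ⇒ result is the third value]
(y → x) → y = i → i = i
x ∨ y = 1 ∨ i = i
((y → x) → y) → (x ∨ y) = i → i = i
¬(((y → x) → y) → (x ∨ y)) = ¬i = i
They differ because Ł3 and Bochvar's internal three-valued logic treat i differently under the binary connectives.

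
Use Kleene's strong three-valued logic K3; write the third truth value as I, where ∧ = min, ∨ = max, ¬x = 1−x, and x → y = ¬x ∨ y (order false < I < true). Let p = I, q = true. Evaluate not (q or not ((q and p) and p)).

q and p = true and I = I
(q and p) and p = I and I = I
not ((q and p) and p) = not I = I
q or not ((q and p) and p) = true or I = true
not (q or not ((q and p) and p)) = not true = false

false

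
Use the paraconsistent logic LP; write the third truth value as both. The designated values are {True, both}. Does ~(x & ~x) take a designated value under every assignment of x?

Every assignment of x over {True, both, False} gives a value in {True, both}.
In particular, with x=both: ~(x & ~x) = both.

Yes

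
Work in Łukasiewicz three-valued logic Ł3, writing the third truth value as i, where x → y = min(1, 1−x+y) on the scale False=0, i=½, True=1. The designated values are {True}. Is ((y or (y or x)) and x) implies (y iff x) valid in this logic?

Countermodel: y=i, x=True gives i, which is not designated.

No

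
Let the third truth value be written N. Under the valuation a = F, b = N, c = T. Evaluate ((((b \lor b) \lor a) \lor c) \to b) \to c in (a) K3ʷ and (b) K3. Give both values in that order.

In K3ʷ: b \lor b = N \lor N = N
(b \lor b) \lor a = N \lor F = N
((b \lor b) \lor a) \lor c = N \lor T = N
(((b \lor b) \lor a) \lor c) \to b = N \to N = N
((((b \lor b) \lor a) \lor c) \to b) \to c = N \to T = N
In K3: b \lor b = N \lor N = N
(b \lor b) \lor a = N \lor F = N
((b \lor b) \lor a) \lor c = N \lor T = T
(((b \lor b) \lor a) \lor c) \to b = T \to N = N
((((b \lor b) \lor a) \lor c) \to b) \to c = N \to T = T
They differ because K3ʷ and K3 treat N differently under the binary connectives.

N; T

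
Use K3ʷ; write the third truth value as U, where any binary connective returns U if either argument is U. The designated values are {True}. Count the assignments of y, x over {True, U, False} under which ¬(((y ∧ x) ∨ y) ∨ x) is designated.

Designated under: (y=False, x=False).

1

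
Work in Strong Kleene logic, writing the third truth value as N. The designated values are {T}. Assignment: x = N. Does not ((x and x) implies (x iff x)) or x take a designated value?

No

x and x = N and N = N
x iff x = N iff N = N
(x and x) implies (x iff x) = N implies N = N
not ((x and x) implies (x iff x)) = not N = N
not ((x and x) implies (x iff x)) or x = N or N = N
N ∉ {T}.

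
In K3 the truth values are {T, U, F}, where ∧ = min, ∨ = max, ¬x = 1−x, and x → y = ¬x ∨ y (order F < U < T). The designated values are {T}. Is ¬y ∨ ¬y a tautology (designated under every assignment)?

Countermodel: y=T gives F, which is not designated.

No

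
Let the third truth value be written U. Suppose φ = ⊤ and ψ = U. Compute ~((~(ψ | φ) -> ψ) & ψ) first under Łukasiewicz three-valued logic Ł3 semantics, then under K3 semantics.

In Łukasiewicz three-valued logic Ł3: ψ | φ = U | ⊤ = ⊤
~(ψ | φ) = ~⊤ = ⊥
~(ψ | φ) -> ψ = ⊥ -> U = ⊤  [min(1, 1−0+½)]
(~(ψ | φ) -> ψ) & ψ = ⊤ & U = U
~((~(ψ | φ) -> ψ) & ψ) = ~U = U
In K3: ψ | φ = U | ⊤ = ⊤
~(ψ | φ) = ~⊤ = ⊥
~(ψ | φ) -> ψ = ⊥ -> U = ⊤  [~⊥ | U]
(~(ψ | φ) -> ψ) & ψ = ⊤ & U = U
~((~(ψ | φ) -> ψ) & ψ) = ~U = U

U; U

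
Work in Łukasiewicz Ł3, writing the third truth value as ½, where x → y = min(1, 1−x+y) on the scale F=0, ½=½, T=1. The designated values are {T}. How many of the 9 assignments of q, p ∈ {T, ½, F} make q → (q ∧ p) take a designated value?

6

Of the 9 assignments, 6 give a value in {T}.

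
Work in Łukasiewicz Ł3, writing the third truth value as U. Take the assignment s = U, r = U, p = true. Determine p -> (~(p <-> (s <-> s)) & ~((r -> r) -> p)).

s <-> s = U <-> U = true  [1 − |½−½|]
p <-> (s <-> s) = true <-> true = true
~(p <-> (s <-> s)) = ~true = false
r -> r = U -> U = true
(r -> r) -> p = true -> true = true
~((r -> r) -> p) = ~true = false
~(p <-> (s <-> s)) & ~((r -> r) -> p) = false & false = false
p -> (~(p <-> (s <-> s)) & ~((r -> r) -> p)) = true -> false = false

false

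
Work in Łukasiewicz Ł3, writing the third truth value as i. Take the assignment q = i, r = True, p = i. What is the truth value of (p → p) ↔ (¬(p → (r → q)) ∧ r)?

p → p = i → i = True  [min(1, 1−½+½)]
r → q = True → i = i
p → (r → q) = i → i = True
¬(p → (r → q)) = ¬True = False
¬(p → (r → q)) ∧ r = False ∧ True = False
(p → p) ↔ (¬(p → (r → q)) ∧ r) = True ↔ False = False

False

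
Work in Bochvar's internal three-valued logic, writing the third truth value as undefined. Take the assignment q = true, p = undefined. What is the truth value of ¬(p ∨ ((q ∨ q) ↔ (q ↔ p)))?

undefined

q ∨ q = true ∨ true = true
q ↔ p = true ↔ undefined = undefined
(q ∨ q) ↔ (q ↔ p) = true ↔ undefined = undefined
p ∨ ((q ∨ q) ↔ (q ↔ p)) = undefined ∨ undefined = undefined
¬(p ∨ ((q ∨ q) ↔ (q ↔ p))) = ¬undefined = undefined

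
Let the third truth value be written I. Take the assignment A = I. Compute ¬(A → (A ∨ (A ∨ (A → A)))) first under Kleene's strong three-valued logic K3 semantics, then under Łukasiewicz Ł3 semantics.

I; 0

In Kleene's strong three-valued logic K3: A → A = I → I = I  [¬I ∨ I]
A ∨ (A → A) = I ∨ I = I
A ∨ (A ∨ (A → A)) = I ∨ I = I
A → (A ∨ (A ∨ (A → A))) = I → I = I
¬(A → (A ∨ (A ∨ (A → A)))) = ¬I = I
In Łukasiewicz Ł3: A → A = I → I = 1
A ∨ (A → A) = I ∨ 1 = 1
A ∨ (A ∨ (A → A)) = I ∨ 1 = 1
A → (A ∨ (A ∨ (A → A))) = I → 1 = 1
¬(A → (A ∨ (A ∨ (A → A)))) = ¬1 = 0
They differ because Kleene's strong three-valued logic K3 and Łukasiewicz Ł3 treat I differently under implication.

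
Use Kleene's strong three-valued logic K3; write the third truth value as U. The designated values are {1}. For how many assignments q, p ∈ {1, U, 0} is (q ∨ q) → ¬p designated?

5

Of the 9 assignments, 5 give a value in {1}.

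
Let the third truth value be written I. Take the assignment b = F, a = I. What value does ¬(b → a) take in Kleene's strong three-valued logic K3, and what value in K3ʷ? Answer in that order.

F; I

In Kleene's strong three-valued logic K3: b → a = F → I = T  [¬F ∨ I]
¬(b → a) = ¬T = F
In K3ʷ: b → a = F → I = I
¬(b → a) = ¬I = I
They differ because Kleene's strong three-valued logic K3 and K3ʷ treat I differently under the binary connectives.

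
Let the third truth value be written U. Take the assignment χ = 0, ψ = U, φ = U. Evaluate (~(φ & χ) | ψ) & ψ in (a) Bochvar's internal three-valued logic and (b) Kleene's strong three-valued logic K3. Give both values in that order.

In Bochvar's internal three-valued logic: φ & χ = U & 0 = U
~(φ & χ) = ~U = U
~(φ & χ) | ψ = U | U = U
(~(φ & χ) | ψ) & ψ = U & U = U
In Kleene's strong three-valued logic K3: φ & χ = U & 0 = 0
~(φ & χ) = ~0 = 1
~(φ & χ) | ψ = 1 | U = 1
(~(φ & χ) | ψ) & ψ = 1 & U = U

U; U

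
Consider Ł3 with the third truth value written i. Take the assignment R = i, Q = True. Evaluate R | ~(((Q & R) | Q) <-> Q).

Q & R = True & i = i
(Q & R) | Q = i | True = True
((Q & R) | Q) <-> Q = True <-> True = True
~(((Q & R) | Q) <-> Q) = ~True = False
R | ~(((Q & R) | Q) <-> Q) = i | False = i

i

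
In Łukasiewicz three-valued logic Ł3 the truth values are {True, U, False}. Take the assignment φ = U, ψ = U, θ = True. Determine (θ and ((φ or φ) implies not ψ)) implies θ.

True

φ or φ = U or U = U
not ψ = not U = U
(φ or φ) implies not ψ = U implies U = True  [min(1, 1−½+½)]
θ and ((φ or φ) implies not ψ) = True and True = True
(θ and ((φ or φ) implies not ψ)) implies θ = True implies True = True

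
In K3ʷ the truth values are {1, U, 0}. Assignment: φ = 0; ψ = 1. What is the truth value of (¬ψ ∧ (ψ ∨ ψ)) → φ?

¬ψ = ¬1 = 0
ψ ∨ ψ = 1 ∨ 1 = 1
¬ψ ∧ (ψ ∨ ψ) = 0 ∧ 1 = 0
(¬ψ ∧ (ψ ∨ ψ)) → φ = 0 → 0 = 1

1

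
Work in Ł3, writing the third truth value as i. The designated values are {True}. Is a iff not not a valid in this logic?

Every assignment of a over {True, i, False} gives a value in {True}.
In particular, with a=i: a iff not not a = True.

Yes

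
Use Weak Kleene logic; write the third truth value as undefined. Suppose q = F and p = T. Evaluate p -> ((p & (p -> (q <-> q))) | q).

q <-> q = F <-> F = T
p -> (q <-> q) = T -> T = T
p & (p -> (q <-> q)) = T & T = T
(p & (p -> (q <-> q))) | q = T | F = T
p -> ((p & (p -> (q <-> q))) | q) = T -> T = T

T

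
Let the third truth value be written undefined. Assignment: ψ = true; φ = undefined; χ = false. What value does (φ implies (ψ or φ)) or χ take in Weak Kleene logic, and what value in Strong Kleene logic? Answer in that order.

In Weak Kleene logic: ψ or φ = true or undefined = undefined
φ implies (ψ or φ) = undefined implies undefined = undefined  [any arg is the third value ⇒ result is the third value]
(φ implies (ψ or φ)) or χ = undefined or false = undefined
In Strong Kleene logic: ψ or φ = true or undefined = true
φ implies (ψ or φ) = undefined implies true = true
(φ implies (ψ or φ)) or χ = true or false = true
They differ because Weak Kleene logic and Strong Kleene logic treat undefined differently under the binary connectives.

undefined; true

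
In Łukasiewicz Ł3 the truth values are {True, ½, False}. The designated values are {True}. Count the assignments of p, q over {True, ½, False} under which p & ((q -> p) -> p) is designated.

Designated under: (p=True, q=True); (p=True, q=½); (p=True, q=False).

3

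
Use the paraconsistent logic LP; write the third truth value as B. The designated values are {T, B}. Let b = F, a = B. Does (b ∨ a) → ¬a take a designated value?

b ∨ a = F ∨ B = B
¬a = ¬B = B
(b ∨ a) → ¬a = B → B = B  [¬B ∨ B]
B ∈ {T, B}.

Yes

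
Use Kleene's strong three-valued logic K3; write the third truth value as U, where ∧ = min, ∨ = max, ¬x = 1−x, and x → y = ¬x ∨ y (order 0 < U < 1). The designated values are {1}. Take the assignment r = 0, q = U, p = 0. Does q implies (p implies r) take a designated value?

p implies r = 0 implies 0 = 1
q implies (p implies r) = U implies 1 = 1
1 ∈ {1}.

Yes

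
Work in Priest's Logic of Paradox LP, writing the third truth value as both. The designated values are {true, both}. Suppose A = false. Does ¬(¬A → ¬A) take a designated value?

No

¬A = ¬false = true
¬A = ¬false = true
¬A → ¬A = true → true = true
¬(¬A → ¬A) = ¬true = false
false ∉ {true, both}.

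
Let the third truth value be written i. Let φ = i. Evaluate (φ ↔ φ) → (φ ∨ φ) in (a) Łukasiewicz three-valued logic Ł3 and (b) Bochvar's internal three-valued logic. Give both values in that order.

In Łukasiewicz three-valued logic Ł3: φ ↔ φ = i ↔ i = True  [1 − |½−½|]
φ ∨ φ = i ∨ i = i
(φ ↔ φ) → (φ ∨ φ) = True → i = i
In Bochvar's internal three-valued logic: φ ↔ φ = i ↔ i = i
φ ∨ φ = i ∨ i = i
(φ ↔ φ) → (φ ∨ φ) = i → i = i  [any arg is the third value ⇒ result is the third value]

i; i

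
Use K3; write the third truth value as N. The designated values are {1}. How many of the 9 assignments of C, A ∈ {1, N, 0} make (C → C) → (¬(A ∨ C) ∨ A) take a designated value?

4

Designated under: (C=1, A=1); (C=N, A=1); (C=0, A=1); (C=0, A=0).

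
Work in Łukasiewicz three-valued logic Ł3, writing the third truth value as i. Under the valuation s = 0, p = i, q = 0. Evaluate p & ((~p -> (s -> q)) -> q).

0

~p = ~i = i
s -> q = 0 -> 0 = 1
~p -> (s -> q) = i -> 1 = 1
(~p -> (s -> q)) -> q = 1 -> 0 = 0
p & ((~p -> (s -> q)) -> q) = i & 0 = 0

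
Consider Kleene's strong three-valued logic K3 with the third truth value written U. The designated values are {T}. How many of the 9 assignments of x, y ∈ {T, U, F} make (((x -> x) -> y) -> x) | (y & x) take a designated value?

4

Designated under: (x=T, y=T); (x=T, y=U); (x=T, y=F); (x=F, y=F).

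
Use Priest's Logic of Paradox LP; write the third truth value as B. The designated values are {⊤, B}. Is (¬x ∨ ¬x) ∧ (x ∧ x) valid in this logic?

Countermodel: x=⊤ gives ⊥, which is not designated.

No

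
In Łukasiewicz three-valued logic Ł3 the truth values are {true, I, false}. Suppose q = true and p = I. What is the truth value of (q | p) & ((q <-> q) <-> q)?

true

q | p = true | I = true
q <-> q = true <-> true = true
(q <-> q) <-> q = true <-> true = true
(q | p) & ((q <-> q) <-> q) = true & true = true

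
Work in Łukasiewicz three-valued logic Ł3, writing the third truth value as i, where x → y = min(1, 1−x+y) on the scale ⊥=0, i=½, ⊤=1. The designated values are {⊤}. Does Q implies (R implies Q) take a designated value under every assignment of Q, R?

Every assignment of Q, R over {⊤, i, ⊥} gives a value in {⊤}.
In particular, with Q=i, R=i: Q implies (R implies Q) = ⊤.

Yes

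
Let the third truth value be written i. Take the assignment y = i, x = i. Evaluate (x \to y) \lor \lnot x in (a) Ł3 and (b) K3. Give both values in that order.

In Ł3: x \to y = i \to i = ⊤  [min(1, 1−½+½)]
\lnot x = \lnot i = i
(x \to y) \lor \lnot x = ⊤ \lor i = ⊤
In K3: x \to y = i \to i = i
\lnot x = \lnot i = i
(x \to y) \lor \lnot x = i \lor i = i
They differ because Ł3 and K3 treat i differently under implication.

⊤; i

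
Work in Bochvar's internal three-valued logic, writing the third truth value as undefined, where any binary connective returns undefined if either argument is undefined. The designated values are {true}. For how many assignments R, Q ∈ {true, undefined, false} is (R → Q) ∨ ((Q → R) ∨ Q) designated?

4

Designated under: (R=true, Q=true); (R=true, Q=false); (R=false, Q=true); (R=false, Q=false).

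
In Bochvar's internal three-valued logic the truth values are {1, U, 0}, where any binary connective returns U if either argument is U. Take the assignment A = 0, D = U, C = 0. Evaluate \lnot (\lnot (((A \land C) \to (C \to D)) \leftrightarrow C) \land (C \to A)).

U

A \land C = 0 \land 0 = 0
C \to D = 0 \to U = U
(A \land C) \to (C \to D) = 0 \to U = U
((A \land C) \to (C \to D)) \leftrightarrow C = U \leftrightarrow 0 = U
\lnot (((A \land C) \to (C \to D)) \leftrightarrow C) = \lnot U = U
C \to A = 0 \to 0 = 1
\lnot (((A \land C) \to (C \to D)) \leftrightarrow C) \land (C \to A) = U \land 1 = U
\lnot (\lnot (((A \land C) \to (C \to D)) \leftrightarrow C) \land (C \to A)) = \lnot U = U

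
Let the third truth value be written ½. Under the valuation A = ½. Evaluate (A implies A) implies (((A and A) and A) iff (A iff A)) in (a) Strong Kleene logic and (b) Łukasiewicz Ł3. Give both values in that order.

In Strong Kleene logic: A implies A = ½ implies ½ = ½  [not ½ or ½]
A and A = ½ and ½ = ½
(A and A) and A = ½ and ½ = ½
A iff A = ½ iff ½ = ½
((A and A) and A) iff (A iff A) = ½ iff ½ = ½
(A implies A) implies (((A and A) and A) iff (A iff A)) = ½ implies ½ = ½
In Łukasiewicz Ł3: A implies A = ½ implies ½ = T  [min(1, 1−½+½)]
A and A = ½ and ½ = ½
(A and A) and A = ½ and ½ = ½
A iff A = ½ iff ½ = T
((A and A) and A) iff (A iff A) = ½ iff T = ½
(A implies A) implies (((A and A) and A) iff (A iff A)) = T implies ½ = ½

½; ½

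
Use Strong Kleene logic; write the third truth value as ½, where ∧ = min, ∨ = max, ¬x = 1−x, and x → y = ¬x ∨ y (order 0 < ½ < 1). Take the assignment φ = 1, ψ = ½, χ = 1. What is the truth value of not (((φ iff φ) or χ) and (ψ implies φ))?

φ iff φ = 1 iff 1 = 1
(φ iff φ) or χ = 1 or 1 = 1
ψ implies φ = ½ implies 1 = 1  [not ½ or 1]
((φ iff φ) or χ) and (ψ implies φ) = 1 and 1 = 1
not (((φ iff φ) or χ) and (ψ implies φ)) = not 1 = 0

0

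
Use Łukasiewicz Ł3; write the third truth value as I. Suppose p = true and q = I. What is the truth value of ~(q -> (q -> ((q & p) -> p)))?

false

q & p = I & true = I
(q & p) -> p = I -> true = true  [min(1, 1−½+1)]
q -> ((q & p) -> p) = I -> true = true
q -> (q -> ((q & p) -> p)) = I -> true = true
~(q -> (q -> ((q & p) -> p))) = ~true = false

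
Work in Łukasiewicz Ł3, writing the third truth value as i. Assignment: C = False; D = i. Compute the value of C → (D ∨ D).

D ∨ D = i ∨ i = i
C → (D ∨ D) = False → i = True  [min(1, 1−0+½)]

True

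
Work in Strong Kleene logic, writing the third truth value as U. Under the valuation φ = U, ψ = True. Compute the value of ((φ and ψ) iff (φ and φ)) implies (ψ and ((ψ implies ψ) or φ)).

φ and ψ = U and True = U
φ and φ = U and U = U
(φ and ψ) iff (φ and φ) = U iff U = U
ψ implies ψ = True implies True = True
(ψ implies ψ) or φ = True or U = True
ψ and ((ψ implies ψ) or φ) = True and True = True
((φ and ψ) iff (φ and φ)) implies (ψ and ((ψ implies ψ) or φ)) = U implies True = True  [not U or True]

True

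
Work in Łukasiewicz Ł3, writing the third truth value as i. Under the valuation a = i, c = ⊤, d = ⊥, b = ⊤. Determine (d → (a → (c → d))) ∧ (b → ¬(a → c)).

c → d = ⊤ → ⊥ = ⊥
a → (c → d) = i → ⊥ = i  [min(1, 1−½+0)]
d → (a → (c → d)) = ⊥ → i = ⊤
a → c = i → ⊤ = ⊤
¬(a → c) = ¬⊤ = ⊥
b → ¬(a → c) = ⊤ → ⊥ = ⊥
(d → (a → (c → d))) ∧ (b → ¬(a → c)) = ⊤ ∧ ⊥ = ⊥

⊥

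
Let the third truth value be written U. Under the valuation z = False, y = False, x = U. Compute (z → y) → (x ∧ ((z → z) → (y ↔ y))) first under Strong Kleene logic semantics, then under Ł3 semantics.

In Strong Kleene logic: z → y = False → False = True
z → z = False → False = True
y ↔ y = False ↔ False = True
(z → z) → (y ↔ y) = True → True = True
x ∧ ((z → z) → (y ↔ y)) = U ∧ True = U
(z → y) → (x ∧ ((z → z) → (y ↔ y))) = True → U = U
In Ł3: z → y = False → False = True
z → z = False → False = True
y ↔ y = False ↔ False = True
(z → z) → (y ↔ y) = True → True = True
x ∧ ((z → z) → (y ↔ y)) = U ∧ True = U
(z → y) → (x ∧ ((z → z) → (y ↔ y))) = True → U = U  [min(1, 1−1+½)]

U; U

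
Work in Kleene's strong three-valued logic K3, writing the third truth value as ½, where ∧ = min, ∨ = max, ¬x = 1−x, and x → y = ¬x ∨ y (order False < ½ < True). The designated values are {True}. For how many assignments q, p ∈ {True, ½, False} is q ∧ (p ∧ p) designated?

1

Designated under: (q=True, p=True).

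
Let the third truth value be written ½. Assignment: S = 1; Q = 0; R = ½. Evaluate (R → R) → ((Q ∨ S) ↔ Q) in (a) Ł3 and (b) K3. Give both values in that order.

0; ½

In Ł3: R → R = ½ → ½ = 1
Q ∨ S = 0 ∨ 1 = 1
(Q ∨ S) ↔ Q = 1 ↔ 0 = 0
(R → R) → ((Q ∨ S) ↔ Q) = 1 → 0 = 0
In K3: R → R = ½ → ½ = ½  [¬½ ∨ ½]
Q ∨ S = 0 ∨ 1 = 1
(Q ∨ S) ↔ Q = 1 ↔ 0 = 0
(R → R) → ((Q ∨ S) ↔ Q) = ½ → 0 = ½
They differ because Ł3 and K3 treat ½ differently under implication.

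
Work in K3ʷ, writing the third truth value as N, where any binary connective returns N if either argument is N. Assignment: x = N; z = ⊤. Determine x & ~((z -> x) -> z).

z -> x = ⊤ -> N = N  [any arg is the third value ⇒ result is the third value]
(z -> x) -> z = N -> ⊤ = N
~((z -> x) -> z) = ~N = N
x & ~((z -> x) -> z) = N & N = N

N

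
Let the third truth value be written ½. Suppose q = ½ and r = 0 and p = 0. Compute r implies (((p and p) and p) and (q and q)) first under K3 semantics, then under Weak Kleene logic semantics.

1; ½

In K3: p and p = 0 and 0 = 0
(p and p) and p = 0 and 0 = 0
q and q = ½ and ½ = ½
((p and p) and p) and (q and q) = 0 and ½ = 0
r implies (((p and p) and p) and (q and q)) = 0 implies 0 = 1
In Weak Kleene logic: p and p = 0 and 0 = 0
(p and p) and p = 0 and 0 = 0
q and q = ½ and ½ = ½
((p and p) and p) and (q and q) = 0 and ½ = ½
r implies (((p and p) and p) and (q and q)) = 0 implies ½ = ½  [any arg is the third value ⇒ result is the third value]
They differ because K3 and Weak Kleene logic treat ½ differently under the binary connectives.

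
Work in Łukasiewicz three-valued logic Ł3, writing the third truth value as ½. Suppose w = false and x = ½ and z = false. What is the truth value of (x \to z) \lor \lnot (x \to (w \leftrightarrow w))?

x \to z = ½ \to false = ½  [min(1, 1−½+0)]
w \leftrightarrow w = false \leftrightarrow false = true
x \to (w \leftrightarrow w) = ½ \to true = true
\lnot (x \to (w \leftrightarrow w)) = \lnot true = false
(x \to z) \lor \lnot (x \to (w \leftrightarrow w)) = ½ \lor false = ½

½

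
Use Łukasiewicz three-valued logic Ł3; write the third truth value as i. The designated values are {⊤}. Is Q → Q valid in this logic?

Every assignment of Q over {⊤, i, ⊥} gives a value in {⊤}.
In particular, with Q=i: Q → Q = ⊤.

Yes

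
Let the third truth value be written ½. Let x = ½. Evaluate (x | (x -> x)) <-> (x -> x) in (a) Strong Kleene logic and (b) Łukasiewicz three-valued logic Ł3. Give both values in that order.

In Strong Kleene logic: x -> x = ½ -> ½ = ½  [~½ | ½]
x | (x -> x) = ½ | ½ = ½
x -> x = ½ -> ½ = ½
(x | (x -> x)) <-> (x -> x) = ½ <-> ½ = ½
In Łukasiewicz three-valued logic Ł3: x -> x = ½ -> ½ = true  [min(1, 1−½+½)]
x | (x -> x) = ½ | true = true
x -> x = ½ -> ½ = true
(x | (x -> x)) <-> (x -> x) = true <-> true = true
They differ because Strong Kleene logic and Łukasiewicz three-valued logic Ł3 treat ½ differently under implication.

½; true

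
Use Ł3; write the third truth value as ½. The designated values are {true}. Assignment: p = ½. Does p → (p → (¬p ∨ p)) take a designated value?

¬p = ¬½ = ½
¬p ∨ p = ½ ∨ ½ = ½
p → (¬p ∨ p) = ½ → ½ = true  [min(1, 1−½+½)]
p → (p → (¬p ∨ p)) = ½ → true = true
true ∈ {true}.

Yes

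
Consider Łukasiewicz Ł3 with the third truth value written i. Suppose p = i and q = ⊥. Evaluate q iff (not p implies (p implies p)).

⊥

not p = not i = i
p implies p = i implies i = ⊤  [min(1, 1−½+½)]
not p implies (p implies p) = i implies ⊤ = ⊤
q iff (not p implies (p implies p)) = ⊥ iff ⊤ = ⊥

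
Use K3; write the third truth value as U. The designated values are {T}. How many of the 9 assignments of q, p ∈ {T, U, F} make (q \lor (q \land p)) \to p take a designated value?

5

Of the 9 assignments, 5 give a value in {T}.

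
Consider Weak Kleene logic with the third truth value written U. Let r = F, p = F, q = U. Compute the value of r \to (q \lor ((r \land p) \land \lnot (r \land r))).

U

r \land p = F \land F = F
r \land r = F \land F = F
\lnot (r \land r) = \lnot F = T
(r \land p) \land \lnot (r \land r) = F \land T = F
q \lor ((r \land p) \land \lnot (r \land r)) = U \lor F = U
r \to (q \lor ((r \land p) \land \lnot (r \land r))) = F \to U = U  [any arg is the third value ⇒ result is the third value]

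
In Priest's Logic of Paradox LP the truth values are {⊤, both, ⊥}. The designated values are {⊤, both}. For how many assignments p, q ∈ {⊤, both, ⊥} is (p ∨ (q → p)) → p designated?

Of the 9 assignments, 8 give a value in {⊤, both}.

8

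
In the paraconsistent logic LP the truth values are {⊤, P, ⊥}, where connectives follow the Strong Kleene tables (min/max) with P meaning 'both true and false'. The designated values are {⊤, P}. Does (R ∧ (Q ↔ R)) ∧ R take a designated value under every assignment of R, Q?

Countermodel: R=⊤, Q=⊥ gives ⊥, which is not designated.

No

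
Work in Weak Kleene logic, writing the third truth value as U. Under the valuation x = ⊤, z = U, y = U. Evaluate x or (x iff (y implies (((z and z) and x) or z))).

z and z = U and U = U
(z and z) and x = U and ⊤ = U
((z and z) and x) or z = U or U = U
y implies (((z and z) and x) or z) = U implies U = U  [any arg is the third value ⇒ result is the third value]
x iff (y implies (((z and z) and x) or z)) = ⊤ iff U = U
x or (x iff (y implies (((z and z) and x) or z))) = ⊤ or U = U

U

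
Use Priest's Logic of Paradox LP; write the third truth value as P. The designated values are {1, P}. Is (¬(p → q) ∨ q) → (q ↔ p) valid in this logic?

Countermodel: p=1, q=0 gives 0, which is not designated.

No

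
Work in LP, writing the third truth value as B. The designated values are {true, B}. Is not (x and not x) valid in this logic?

Every assignment of x over {true, B, false} gives a value in {true, B}.
In particular, with x=B: not (x and not x) = B.

Yes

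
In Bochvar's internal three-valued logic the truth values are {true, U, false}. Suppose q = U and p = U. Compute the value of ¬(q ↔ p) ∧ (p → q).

U

q ↔ p = U ↔ U = U
¬(q ↔ p) = ¬U = U
p → q = U → U = U  [any arg is the third value ⇒ result is the third value]
¬(q ↔ p) ∧ (p → q) = U ∧ U = U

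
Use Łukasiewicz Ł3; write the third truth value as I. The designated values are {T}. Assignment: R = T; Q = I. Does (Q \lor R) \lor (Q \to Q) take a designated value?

Yes

Q \lor R = I \lor T = T
Q \to Q = I \to I = T  [min(1, 1−½+½)]
(Q \lor R) \lor (Q \to Q) = T \lor T = T
T ∈ {T}.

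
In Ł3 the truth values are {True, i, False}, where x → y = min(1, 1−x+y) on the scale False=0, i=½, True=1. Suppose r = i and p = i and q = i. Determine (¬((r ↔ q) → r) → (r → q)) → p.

i

r ↔ q = i ↔ i = True
(r ↔ q) → r = True → i = i
¬((r ↔ q) → r) = ¬i = i
r → q = i → i = True
¬((r ↔ q) → r) → (r → q) = i → True = True
(¬((r ↔ q) → r) → (r → q)) → p = True → i = i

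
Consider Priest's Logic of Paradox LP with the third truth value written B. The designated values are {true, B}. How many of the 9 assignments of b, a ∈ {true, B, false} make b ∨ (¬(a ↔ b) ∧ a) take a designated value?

8

Of the 9 assignments, 8 give a value in {true, B}.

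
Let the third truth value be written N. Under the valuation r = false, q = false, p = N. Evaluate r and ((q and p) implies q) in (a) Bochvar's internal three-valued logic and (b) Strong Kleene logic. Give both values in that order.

N; false

In Bochvar's internal three-valued logic: q and p = false and N = N
(q and p) implies q = N implies false = N  [any arg is the third value ⇒ result is the third value]
r and ((q and p) implies q) = false and N = N
In Strong Kleene logic: q and p = false and N = false
(q and p) implies q = false implies false = true
r and ((q and p) implies q) = false and true = false
They differ because Bochvar's internal three-valued logic and Strong Kleene logic treat N differently under the binary connectives.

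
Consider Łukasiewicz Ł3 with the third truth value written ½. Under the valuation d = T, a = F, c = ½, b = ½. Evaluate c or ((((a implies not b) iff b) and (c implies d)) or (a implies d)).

T

not b = not ½ = ½
a implies not b = F implies ½ = T  [min(1, 1−0+½)]
(a implies not b) iff b = T iff ½ = ½
c implies d = ½ implies T = T
((a implies not b) iff b) and (c implies d) = ½ and T = ½
a implies d = F implies T = T
(((a implies not b) iff b) and (c implies d)) or (a implies d) = ½ or T = T
c or ((((a implies not b) iff b) and (c implies d)) or (a implies d)) = ½ or T = T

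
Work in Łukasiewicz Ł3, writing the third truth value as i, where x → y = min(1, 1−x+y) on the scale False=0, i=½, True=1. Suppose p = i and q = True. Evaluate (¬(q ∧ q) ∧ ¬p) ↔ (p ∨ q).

q ∧ q = True ∧ True = True
¬(q ∧ q) = ¬True = False
¬p = ¬i = i
¬(q ∧ q) ∧ ¬p = False ∧ i = False
p ∨ q = i ∨ True = True
(¬(q ∧ q) ∧ ¬p) ↔ (p ∨ q) = False ↔ True = False

False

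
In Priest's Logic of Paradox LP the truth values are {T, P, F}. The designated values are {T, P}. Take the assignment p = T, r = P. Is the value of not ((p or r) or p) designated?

p or r = T or P = T
(p or r) or p = T or T = T
not ((p or r) or p) = not T = F
F ∉ {T, P}.

No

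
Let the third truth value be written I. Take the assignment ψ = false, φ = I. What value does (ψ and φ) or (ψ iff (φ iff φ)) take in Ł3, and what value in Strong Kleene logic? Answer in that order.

In Ł3: ψ and φ = false and I = false
φ iff φ = I iff I = true
ψ iff (φ iff φ) = false iff true = false
(ψ and φ) or (ψ iff (φ iff φ)) = false or false = false
In Strong Kleene logic: ψ and φ = false and I = false
φ iff φ = I iff I = I
ψ iff (φ iff φ) = false iff I = I
(ψ and φ) or (ψ iff (φ iff φ)) = false or I = I
They differ because Ł3 and Strong Kleene logic treat I differently under implication.

false; I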